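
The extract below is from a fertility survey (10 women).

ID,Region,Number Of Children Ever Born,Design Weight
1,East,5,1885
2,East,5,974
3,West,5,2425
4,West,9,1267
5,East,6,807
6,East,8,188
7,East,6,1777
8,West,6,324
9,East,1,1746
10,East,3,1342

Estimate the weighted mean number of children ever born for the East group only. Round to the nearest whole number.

East rows: 1, 2, 5, 6, 7, 9, 10
Weighted sum = 5×1885 + 5×974 + 6×807 + 8×188 + 6×1777 + 1×1746 + 3×1342
  = 9425 + 4870 + 4842 + 1504 + 10662 + 1746 + 4026 = 37075
Sum of weights = 1885 + 974 + 807 + 188 + 1777 + 1746 + 1342 = 8719
Weighted mean = 37075 / 8719 = 4.2522078

4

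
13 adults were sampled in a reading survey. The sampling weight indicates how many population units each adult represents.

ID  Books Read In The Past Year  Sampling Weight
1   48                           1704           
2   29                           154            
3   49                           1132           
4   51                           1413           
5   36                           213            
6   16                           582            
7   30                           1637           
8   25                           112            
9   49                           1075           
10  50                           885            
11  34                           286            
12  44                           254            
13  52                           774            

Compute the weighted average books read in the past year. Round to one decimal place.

43.1

Weighted sum = 440752
Sum of weights = 10221
Weighted mean = 440752 / 10221 = 43.122199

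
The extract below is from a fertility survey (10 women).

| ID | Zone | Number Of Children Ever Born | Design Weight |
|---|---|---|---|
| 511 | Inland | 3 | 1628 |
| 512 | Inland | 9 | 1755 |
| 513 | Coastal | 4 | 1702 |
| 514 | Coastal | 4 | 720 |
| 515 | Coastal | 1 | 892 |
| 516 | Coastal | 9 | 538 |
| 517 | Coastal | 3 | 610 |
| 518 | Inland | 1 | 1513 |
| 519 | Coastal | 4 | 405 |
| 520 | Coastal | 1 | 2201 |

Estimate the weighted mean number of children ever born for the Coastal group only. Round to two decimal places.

Coastal rows: 513, 514, 515, 516, 517, 519, 520
Weighted sum = 4×1702 + 4×720 + 1×892 + 9×538 + 3×610 + 4×405 + 1×2201
  = 6808 + 2880 + 892 + 4842 + 1830 + 1620 + 2201 = 21073
Sum of weights = 1702 + 720 + 892 + 538 + 610 + 405 + 2201 = 7068
Weighted mean = 21073 / 7068 = 2.9814658

2.98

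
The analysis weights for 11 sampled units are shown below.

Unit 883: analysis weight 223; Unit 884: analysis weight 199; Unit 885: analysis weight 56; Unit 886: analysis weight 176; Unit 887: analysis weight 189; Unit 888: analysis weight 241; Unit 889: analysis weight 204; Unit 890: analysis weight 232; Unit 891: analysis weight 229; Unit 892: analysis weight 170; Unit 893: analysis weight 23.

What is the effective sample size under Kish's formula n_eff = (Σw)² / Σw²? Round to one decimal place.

Σ wᵢ = 223 + 199 + 56 + 176 + 189 + 241 + 204 + 232 + 229 + 170 + 23 = 1942
Σ wᵢ² = 394554
n_eff = 1942² / 394554 = 3771364 / 394554 = 9.5585497

9.6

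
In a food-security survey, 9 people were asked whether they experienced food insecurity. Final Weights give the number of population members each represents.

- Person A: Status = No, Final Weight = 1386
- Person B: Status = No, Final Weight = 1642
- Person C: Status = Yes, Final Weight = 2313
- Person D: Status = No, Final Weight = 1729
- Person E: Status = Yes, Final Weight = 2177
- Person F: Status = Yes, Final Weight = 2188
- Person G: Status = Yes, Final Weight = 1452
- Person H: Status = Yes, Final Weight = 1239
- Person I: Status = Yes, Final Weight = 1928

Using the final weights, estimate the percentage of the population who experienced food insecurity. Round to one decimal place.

70.4

Sum of weights for 'Yes' = 2313 + 2177 + 2188 + 1452 + 1239 + 1928 = 11297
Total weight = 1386 + 1642 + 2313 + 1729 + 2177 + 2188 + 1452 + 1239 + 1928 = 16054
Weighted proportion = 11297 / 16054 = 0.70368755 → 70.368755%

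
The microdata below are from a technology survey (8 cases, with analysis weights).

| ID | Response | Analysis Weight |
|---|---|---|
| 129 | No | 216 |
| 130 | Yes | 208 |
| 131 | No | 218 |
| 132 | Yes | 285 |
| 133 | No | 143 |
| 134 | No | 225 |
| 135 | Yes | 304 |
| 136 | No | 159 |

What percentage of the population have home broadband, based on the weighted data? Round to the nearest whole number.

Sum of weights for 'Yes' = 208 + 285 + 304 = 797
Total weight = 216 + 208 + 218 + 285 + 143 + 225 + 304 + 159 = 1758
Weighted proportion = 797 / 1758 = 0.45335609 → 45.335609%

45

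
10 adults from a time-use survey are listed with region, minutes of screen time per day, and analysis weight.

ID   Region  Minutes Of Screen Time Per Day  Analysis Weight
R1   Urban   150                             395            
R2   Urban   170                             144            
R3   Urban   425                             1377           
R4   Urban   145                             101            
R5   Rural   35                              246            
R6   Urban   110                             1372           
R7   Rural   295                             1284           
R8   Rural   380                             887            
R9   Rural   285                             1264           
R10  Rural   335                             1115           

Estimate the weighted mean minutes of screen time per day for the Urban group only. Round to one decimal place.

246.2

Urban rows: R1, R2, R3, R4, R6
Weighted sum = 150×395 + 170×144 + 425×1377 + 145×101 + 110×1372
  = 834520
Sum of weights = 395 + 144 + 1377 + 101 + 1372 = 3389
Weighted mean = 834520 / 3389 = 246.24373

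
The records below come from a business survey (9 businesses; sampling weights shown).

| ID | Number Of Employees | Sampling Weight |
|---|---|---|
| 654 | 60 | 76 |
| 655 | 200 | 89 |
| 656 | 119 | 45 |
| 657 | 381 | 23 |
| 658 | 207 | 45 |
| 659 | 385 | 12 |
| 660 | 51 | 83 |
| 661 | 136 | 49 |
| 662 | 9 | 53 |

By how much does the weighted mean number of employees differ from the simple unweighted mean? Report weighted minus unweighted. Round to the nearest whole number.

-42

Unweighted sum = 1548
Unweighted mean = 1548 / 9 = 172
Weighted sum = 60×76 + 200×89 + 119×45 + 381×23 + 207×45 + 385×12 + 51×83 + 136×49 + 9×53
  = 4560 + 17800 + 5355 + 8763 + 9315 + 4620 + 4233 + 6664 + 477 = 61787
Sum of weights = 475
Weighted mean = 61787 / 475 = 130.07789
Difference (weighted minus unweighted) = -41.922105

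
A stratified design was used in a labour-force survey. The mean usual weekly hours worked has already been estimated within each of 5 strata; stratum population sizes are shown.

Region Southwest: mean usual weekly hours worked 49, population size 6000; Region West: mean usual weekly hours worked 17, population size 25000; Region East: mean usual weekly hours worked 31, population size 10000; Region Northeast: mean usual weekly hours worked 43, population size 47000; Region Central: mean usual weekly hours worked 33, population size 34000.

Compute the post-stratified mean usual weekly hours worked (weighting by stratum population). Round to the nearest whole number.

34

Σ Nₕ·x̄ₕ = 49×6000 + 17×25000 + 31×10000 + 43×47000 + 33×34000
  = 4172000
Σ Nₕ = 6000 + 25000 + 10000 + 47000 + 34000 = 122000
Overall mean = 4172000 / 122000 = 34.196721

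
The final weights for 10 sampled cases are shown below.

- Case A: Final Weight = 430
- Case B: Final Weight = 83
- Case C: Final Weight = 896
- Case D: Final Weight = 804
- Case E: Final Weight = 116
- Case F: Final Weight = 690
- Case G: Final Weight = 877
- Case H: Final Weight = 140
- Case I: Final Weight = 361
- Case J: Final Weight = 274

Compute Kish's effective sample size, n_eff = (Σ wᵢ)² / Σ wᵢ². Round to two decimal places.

6.98

Σ wᵢ = 430 + 83 + 896 + 804 + 116 + 690 + 877 + 140 + 361 + 274 = 4671
Σ wᵢ² = 184900 + 6889 + 802816 + 646416 + 13456 + 476100 + 769129 + 19600 + 130321 + 75076 = 3124703
n_eff = 4671² / 3124703 = 21818241 / 3124703 = 6.9825007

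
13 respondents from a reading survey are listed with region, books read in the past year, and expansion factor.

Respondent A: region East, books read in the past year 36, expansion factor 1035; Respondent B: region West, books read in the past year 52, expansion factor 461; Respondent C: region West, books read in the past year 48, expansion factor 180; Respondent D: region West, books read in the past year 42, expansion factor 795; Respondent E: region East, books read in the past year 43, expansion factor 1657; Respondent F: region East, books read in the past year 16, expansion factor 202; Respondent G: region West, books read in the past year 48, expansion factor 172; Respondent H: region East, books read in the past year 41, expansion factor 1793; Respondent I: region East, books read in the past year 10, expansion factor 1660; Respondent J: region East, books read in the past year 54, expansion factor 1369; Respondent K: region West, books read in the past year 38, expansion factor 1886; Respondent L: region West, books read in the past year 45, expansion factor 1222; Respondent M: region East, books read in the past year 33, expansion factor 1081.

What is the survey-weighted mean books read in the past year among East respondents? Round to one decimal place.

35.4

East rows: A, E, F, H, I, J, M
Weighted sum = 36×1035 + 43×1657 + 16×202 + 41×1793 + 10×1660 + 54×1369 + 33×1081
  = 311455
Sum of weights = 1035 + 1657 + 202 + 1793 + 1660 + 1369 + 1081 = 8797
Weighted mean = 311455 / 8797 = 35.404683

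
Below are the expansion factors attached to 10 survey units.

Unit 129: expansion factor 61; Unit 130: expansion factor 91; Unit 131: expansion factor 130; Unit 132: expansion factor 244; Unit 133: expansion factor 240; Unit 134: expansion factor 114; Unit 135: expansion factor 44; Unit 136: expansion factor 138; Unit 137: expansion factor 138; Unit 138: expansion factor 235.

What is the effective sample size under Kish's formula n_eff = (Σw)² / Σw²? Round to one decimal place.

Σ wᵢ = 61 + 91 + 130 + 244 + 240 + 114 + 44 + 138 + 138 + 235 = 1435
Σ wᵢ² = 3721 + 8281 + 16900 + 59536 + 57600 + 12996 + 1936 + 19044 + 19044 + 55225 = 254283
n_eff = 1435² / 254283 = 2059225 / 254283 = 8.0981623

8.1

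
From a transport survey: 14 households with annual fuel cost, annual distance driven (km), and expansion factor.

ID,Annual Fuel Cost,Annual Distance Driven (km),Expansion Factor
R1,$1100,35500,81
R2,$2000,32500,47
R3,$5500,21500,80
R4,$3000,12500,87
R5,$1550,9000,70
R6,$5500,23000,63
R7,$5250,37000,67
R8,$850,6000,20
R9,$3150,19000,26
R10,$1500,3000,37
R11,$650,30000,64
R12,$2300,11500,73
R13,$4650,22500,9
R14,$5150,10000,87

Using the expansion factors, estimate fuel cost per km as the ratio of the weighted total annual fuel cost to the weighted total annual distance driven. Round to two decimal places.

0.16

Σ wᵢ·y = 2544650
Σ wᵢ·x = 16325500
Ratio = 2544650 / 16325500 = 0.15586965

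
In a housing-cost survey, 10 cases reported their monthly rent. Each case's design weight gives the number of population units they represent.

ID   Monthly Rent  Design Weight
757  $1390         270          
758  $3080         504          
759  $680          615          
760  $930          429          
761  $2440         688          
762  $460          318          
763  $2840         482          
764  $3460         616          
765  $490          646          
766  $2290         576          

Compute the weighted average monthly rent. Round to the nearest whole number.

Weighted sum = 1390×270 + 3080×504 + 680×615 + 930×429 + 2440×688 + 460×318 + 2840×482 + 3460×616 + 490×646 + 2290×576
  = 375300 + 1552320 + 418200 + 398970 + 1678720 + 146280 + 1368880 + 2131360 + 316540 + 1319040 = 9705610
Sum of weights = 270 + 504 + 615 + 429 + 688 + 318 + 482 + 616 + 646 + 576 = 5144
Weighted mean = 9705610 / 5144 = 1886.7827

1887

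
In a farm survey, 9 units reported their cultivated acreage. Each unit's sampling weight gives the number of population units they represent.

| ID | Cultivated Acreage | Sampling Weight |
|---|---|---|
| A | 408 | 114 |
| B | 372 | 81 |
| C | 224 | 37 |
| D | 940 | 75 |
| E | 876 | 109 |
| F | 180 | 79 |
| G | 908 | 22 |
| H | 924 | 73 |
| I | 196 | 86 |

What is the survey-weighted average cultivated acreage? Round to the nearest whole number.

Weighted sum = 408×114 + 372×81 + 224×37 + 940×75 + 876×109 + 180×79 + 908×22 + 924×73 + 196×86
  = 46512 + 30132 + 8288 + 70500 + 95484 + 14220 + 19976 + 67452 + 16856 = 369420
Sum of weights = 114 + 81 + 37 + 75 + 109 + 79 + 22 + 73 + 86 = 676
Weighted mean = 369420 / 676 = 546.47929

546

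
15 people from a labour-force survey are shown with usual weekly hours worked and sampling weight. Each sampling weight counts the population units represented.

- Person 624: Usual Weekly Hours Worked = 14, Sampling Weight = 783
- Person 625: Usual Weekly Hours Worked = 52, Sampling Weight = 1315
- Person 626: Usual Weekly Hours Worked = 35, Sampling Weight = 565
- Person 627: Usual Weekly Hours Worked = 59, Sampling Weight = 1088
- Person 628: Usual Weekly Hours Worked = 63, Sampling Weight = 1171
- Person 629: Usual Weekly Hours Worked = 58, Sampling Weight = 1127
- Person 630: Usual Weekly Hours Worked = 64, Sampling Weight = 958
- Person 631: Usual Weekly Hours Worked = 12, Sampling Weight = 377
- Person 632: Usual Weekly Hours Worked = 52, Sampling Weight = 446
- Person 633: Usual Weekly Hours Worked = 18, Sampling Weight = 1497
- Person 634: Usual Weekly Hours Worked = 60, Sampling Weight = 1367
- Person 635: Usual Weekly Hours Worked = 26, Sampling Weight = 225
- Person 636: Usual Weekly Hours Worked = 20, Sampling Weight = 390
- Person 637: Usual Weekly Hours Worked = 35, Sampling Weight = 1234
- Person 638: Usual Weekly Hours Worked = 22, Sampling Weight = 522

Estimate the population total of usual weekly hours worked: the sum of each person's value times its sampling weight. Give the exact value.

Weighted total = 568766

568766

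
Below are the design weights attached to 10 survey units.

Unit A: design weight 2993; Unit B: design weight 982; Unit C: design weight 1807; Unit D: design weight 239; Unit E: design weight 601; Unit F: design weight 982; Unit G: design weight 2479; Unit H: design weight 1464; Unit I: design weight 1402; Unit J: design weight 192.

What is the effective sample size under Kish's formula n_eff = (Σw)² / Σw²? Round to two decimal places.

Σ wᵢ = 2993 + 982 + 1807 + 239 + 601 + 982 + 2479 + 1464 + 1402 + 192 = 13141
Σ wᵢ² = 8958049 + 964324 + 3265249 + 57121 + 361201 + 964324 + 6145441 + 2143296 + 1965604 + 36864 = 24861473
n_eff = 13141² / 24861473 = 172685881 / 24861473 = 6.9459232

6.95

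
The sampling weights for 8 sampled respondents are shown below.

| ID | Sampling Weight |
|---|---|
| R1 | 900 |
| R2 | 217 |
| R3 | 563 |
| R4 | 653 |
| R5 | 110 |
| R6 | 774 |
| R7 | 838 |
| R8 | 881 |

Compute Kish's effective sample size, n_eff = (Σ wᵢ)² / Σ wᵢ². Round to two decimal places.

Σ wᵢ = 900 + 217 + 563 + 653 + 110 + 774 + 838 + 881 = 4936
Σ wᵢ² = 810000 + 47089 + 316969 + 426409 + 12100 + 599076 + 702244 + 776161 = 3690048
n_eff = 4936² / 3690048 = 24364096 / 3690048 = 6.6026502

6.60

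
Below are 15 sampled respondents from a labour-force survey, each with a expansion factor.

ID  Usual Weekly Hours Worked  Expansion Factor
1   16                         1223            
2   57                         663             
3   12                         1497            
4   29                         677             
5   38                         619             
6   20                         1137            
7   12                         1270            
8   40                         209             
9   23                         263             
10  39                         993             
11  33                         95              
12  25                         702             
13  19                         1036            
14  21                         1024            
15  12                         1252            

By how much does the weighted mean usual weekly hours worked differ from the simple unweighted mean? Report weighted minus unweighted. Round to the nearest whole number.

-4

Unweighted sum = 396
Unweighted mean = 396 / 15 = 26.4
Weighted sum = 286491
Sum of weights = 12660
Weighted mean = 286491 / 12660 = 22.629621
Difference (weighted minus unweighted) = -3.7703791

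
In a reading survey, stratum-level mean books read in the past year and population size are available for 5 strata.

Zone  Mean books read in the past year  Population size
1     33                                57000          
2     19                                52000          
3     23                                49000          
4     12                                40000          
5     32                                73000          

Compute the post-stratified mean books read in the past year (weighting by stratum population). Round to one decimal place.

25.1

Σ Nₕ·x̄ₕ = 33×57000 + 19×52000 + 23×49000 + 12×40000 + 32×73000
  = 1881000 + 988000 + 1127000 + 480000 + 2336000 = 6812000
Σ Nₕ = 57000 + 52000 + 49000 + 40000 + 73000 = 271000
Overall mean = 6812000 / 271000 = 25.136531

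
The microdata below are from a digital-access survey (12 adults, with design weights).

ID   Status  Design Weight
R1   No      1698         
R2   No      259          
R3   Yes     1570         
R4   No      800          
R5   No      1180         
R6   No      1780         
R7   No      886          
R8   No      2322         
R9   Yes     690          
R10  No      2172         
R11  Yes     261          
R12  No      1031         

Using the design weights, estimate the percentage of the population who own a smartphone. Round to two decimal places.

17.21

Sum of weights for 'Yes' = 1570 + 690 + 261 = 2521
Total weight = 1698 + 259 + 1570 + 800 + 1180 + 1780 + 886 + 2322 + 690 + 2172 + 261 + 1031 = 14649
Weighted proportion = 2521 / 14649 = 0.17209366 → 17.209366%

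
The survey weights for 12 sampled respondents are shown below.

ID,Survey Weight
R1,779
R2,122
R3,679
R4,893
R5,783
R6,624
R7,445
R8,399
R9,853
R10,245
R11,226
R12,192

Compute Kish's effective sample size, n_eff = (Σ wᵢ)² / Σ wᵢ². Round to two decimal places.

Σ wᵢ = 779 + 122 + 679 + 893 + 783 + 624 + 445 + 399 + 853 + 245 + 226 + 192 = 6240
Σ wᵢ² = 4115480
n_eff = 6240² / 4115480 = 38937600 / 4115480 = 9.4612536

9.46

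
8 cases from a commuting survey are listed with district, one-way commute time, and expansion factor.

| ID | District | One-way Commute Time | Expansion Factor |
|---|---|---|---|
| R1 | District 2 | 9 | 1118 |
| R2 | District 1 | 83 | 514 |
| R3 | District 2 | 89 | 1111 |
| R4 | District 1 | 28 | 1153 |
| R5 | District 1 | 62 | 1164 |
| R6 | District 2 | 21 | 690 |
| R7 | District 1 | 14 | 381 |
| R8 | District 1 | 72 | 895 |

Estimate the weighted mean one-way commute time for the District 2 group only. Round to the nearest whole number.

42

District 2 rows: R1, R3, R6
Weighted sum = 9×1118 + 89×1111 + 21×690
  = 10062 + 98879 + 14490 = 123431
Sum of weights = 2919
Weighted mean = 123431 / 2919 = 42.285372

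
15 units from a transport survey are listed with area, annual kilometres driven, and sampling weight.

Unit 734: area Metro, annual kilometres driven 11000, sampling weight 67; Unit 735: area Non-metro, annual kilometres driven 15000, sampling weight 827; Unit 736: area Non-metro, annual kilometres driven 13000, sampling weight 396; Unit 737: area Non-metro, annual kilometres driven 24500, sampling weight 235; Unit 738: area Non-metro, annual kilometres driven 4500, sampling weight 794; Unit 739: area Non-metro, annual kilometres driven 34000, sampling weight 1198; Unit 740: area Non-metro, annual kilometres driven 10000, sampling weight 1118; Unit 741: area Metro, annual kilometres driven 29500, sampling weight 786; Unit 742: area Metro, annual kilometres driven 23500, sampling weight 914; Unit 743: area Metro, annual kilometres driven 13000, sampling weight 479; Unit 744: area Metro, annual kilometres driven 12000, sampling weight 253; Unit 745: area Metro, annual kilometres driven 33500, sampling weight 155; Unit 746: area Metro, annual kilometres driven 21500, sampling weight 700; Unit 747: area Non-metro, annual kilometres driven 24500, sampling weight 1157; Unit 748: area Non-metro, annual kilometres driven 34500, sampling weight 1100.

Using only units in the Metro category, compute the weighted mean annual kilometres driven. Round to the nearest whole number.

22334

Metro rows: 734, 741, 742, 743, 744, 745, 746
Weighted sum = 74908500
Sum of weights = 3354
Weighted mean = 74908500 / 3354 = 22334.079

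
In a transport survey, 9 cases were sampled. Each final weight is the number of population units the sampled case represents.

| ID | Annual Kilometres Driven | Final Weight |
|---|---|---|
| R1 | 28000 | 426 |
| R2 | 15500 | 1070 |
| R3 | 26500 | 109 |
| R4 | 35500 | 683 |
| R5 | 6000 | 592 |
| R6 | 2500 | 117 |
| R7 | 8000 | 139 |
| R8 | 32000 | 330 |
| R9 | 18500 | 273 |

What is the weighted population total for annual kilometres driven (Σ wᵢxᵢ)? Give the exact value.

76215000

Weighted total = 28000×426 + 15500×1070 + 26500×109 + 35500×683 + 6000×592 + 2500×117 + 8000×139 + 32000×330 + 18500×273
  = 76215000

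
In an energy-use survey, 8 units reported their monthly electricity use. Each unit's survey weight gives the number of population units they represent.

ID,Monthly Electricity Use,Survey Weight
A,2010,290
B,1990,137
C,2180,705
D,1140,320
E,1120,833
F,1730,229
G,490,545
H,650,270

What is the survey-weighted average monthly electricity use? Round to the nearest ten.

Weighted sum = 2010×290 + 1990×137 + 2180×705 + 1140×320 + 1120×833 + 1730×229 + 490×545 + 650×270
  = 582900 + 272630 + 1536900 + 364800 + 932960 + 396170 + 267050 + 175500 = 4528910
Sum of weights = 290 + 137 + 705 + 320 + 833 + 229 + 545 + 270 = 3329
Weighted mean = 4528910 / 3329 = 1360.4416

1360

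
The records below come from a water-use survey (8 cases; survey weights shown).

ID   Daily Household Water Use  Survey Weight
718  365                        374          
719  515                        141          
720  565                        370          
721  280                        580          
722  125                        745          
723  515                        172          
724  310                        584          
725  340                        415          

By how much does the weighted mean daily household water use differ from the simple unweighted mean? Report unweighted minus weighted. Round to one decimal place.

Unweighted sum = 365 + 515 + 565 + 280 + 125 + 515 + 310 + 340 = 3015
Unweighted mean = 3015 / 8 = 376.875
Weighted sum = 365×374 + 515×141 + 565×370 + 280×580 + 125×745 + 515×172 + 310×584 + 340×415
  = 136510 + 72615 + 209050 + 162400 + 93125 + 88580 + 181040 + 141100 = 1084420
Sum of weights = 374 + 141 + 370 + 580 + 745 + 172 + 584 + 415 = 3381
Weighted mean = 1084420 / 3381 = 320.73943
Difference (unweighted minus weighted) = 56.135574

56.1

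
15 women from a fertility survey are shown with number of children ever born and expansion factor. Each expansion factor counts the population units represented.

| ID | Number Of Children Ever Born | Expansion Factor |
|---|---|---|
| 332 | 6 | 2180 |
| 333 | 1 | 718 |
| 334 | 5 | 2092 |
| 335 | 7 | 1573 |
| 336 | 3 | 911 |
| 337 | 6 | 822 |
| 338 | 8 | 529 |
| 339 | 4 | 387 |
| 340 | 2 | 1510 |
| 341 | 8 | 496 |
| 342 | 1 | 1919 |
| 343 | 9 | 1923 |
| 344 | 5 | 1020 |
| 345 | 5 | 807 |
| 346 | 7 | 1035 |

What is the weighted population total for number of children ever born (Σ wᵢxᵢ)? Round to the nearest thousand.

91000

Weighted total = 91308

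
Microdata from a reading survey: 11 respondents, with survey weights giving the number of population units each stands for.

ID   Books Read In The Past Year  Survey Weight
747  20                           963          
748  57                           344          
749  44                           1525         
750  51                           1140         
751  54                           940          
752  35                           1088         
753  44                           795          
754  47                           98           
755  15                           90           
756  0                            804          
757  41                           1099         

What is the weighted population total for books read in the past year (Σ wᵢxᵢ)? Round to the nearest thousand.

339000

Weighted total = 20×963 + 57×344 + 44×1525 + 51×1140 + 54×940 + 35×1088 + 44×795 + 47×98 + 15×90 + 0×804 + 41×1099
  = 19260 + 19608 + 67100 + 58140 + 50760 + 38080 + 34980 + 4606 + 1350 + 0 + 45059 = 338943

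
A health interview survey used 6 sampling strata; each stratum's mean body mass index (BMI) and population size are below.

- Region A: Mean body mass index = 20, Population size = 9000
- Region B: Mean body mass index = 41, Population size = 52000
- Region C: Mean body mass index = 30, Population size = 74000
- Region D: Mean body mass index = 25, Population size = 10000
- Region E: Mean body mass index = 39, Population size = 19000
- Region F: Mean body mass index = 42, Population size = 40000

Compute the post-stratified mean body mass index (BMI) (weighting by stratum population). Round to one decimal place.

35.3

Σ Nₕ·x̄ₕ = 20×9000 + 41×52000 + 30×74000 + 25×10000 + 39×19000 + 42×40000
  = 180000 + 2132000 + 2220000 + 250000 + 741000 + 1680000 = 7203000
Σ Nₕ = 9000 + 52000 + 74000 + 10000 + 19000 + 40000 = 204000
Overall mean = 7203000 / 204000 = 35.308824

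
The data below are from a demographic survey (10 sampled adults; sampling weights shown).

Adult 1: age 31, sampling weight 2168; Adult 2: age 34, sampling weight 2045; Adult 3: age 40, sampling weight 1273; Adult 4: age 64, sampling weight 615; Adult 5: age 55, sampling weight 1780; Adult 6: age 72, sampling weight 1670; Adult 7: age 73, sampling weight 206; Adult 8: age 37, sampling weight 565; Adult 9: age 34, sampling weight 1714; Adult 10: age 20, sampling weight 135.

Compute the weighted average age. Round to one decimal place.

Weighted sum = 31×2168 + 34×2045 + 40×1273 + 64×615 + 55×1780 + 72×1670 + 73×206 + 37×565 + 34×1714 + 20×135
  = 67208 + 69530 + 50920 + 39360 + 97900 + 120240 + 15038 + 20905 + 58276 + 2700 = 542077
Sum of weights = 2168 + 2045 + 1273 + 615 + 1780 + 1670 + 206 + 565 + 1714 + 135 = 12171
Weighted mean = 542077 / 12171 = 44.538411

44.5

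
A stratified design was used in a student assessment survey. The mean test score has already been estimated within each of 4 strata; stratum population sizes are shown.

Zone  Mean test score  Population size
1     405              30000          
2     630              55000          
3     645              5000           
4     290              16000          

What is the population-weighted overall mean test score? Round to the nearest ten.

Σ Nₕ·x̄ₕ = 405×30000 + 630×55000 + 645×5000 + 290×16000
  = 12150000 + 34650000 + 3225000 + 4640000 = 54665000
Σ Nₕ = 30000 + 55000 + 5000 + 16000 = 106000
Overall mean = 54665000 / 106000 = 515.70755

520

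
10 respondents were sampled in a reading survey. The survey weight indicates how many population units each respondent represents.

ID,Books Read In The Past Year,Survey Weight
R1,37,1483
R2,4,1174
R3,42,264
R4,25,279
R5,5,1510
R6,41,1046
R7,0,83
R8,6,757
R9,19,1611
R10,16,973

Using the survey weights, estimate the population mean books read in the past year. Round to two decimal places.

Weighted sum = 178785
Sum of weights = 1483 + 1174 + 264 + 279 + 1510 + 1046 + 83 + 757 + 1611 + 973 = 9180
Weighted mean = 178785 / 9180 = 19.47549

19.48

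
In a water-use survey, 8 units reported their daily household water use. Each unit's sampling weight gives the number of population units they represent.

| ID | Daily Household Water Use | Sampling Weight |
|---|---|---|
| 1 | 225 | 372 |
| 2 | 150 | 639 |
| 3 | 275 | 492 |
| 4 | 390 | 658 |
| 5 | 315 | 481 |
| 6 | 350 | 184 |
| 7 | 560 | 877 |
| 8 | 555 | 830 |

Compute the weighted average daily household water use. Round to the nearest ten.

380

Weighted sum = 225×372 + 150×639 + 275×492 + 390×658 + 315×481 + 350×184 + 560×877 + 555×830
  = 83700 + 95850 + 135300 + 256620 + 151515 + 64400 + 491120 + 460650 = 1739155
Sum of weights = 372 + 639 + 492 + 658 + 481 + 184 + 877 + 830 = 4533
Weighted mean = 1739155 / 4533 = 383.66534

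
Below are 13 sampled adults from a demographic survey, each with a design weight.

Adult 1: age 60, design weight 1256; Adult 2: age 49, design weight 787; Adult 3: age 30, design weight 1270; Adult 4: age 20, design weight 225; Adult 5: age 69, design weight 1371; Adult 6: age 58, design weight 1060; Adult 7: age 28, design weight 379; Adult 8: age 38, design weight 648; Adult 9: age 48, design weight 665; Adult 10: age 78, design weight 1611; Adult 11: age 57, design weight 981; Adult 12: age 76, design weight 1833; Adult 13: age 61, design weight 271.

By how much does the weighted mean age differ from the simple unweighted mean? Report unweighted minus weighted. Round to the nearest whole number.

Unweighted sum = 672
Unweighted mean = 672 / 13 = 51.692308
Weighted sum = 717172
Sum of weights = 12357
Weighted mean = 717172 / 12357 = 58.037711
Difference (unweighted minus weighted) = -6.3454037

-6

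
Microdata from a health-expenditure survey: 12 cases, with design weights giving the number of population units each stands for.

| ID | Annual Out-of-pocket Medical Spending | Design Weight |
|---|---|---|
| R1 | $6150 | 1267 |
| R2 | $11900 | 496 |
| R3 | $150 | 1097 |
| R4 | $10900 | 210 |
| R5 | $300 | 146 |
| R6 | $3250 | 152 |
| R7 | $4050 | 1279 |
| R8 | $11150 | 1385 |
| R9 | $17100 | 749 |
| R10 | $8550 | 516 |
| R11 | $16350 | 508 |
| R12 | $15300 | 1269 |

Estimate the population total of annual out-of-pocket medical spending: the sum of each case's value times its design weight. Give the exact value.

Weighted total = 6150×1267 + 11900×496 + 150×1097 + 10900×210 + 300×146 + 3250×152 + 4050×1279 + 11150×1385 + 17100×749 + 8550×516 + 16350×508 + 15300×1269
  = 82249700

82249700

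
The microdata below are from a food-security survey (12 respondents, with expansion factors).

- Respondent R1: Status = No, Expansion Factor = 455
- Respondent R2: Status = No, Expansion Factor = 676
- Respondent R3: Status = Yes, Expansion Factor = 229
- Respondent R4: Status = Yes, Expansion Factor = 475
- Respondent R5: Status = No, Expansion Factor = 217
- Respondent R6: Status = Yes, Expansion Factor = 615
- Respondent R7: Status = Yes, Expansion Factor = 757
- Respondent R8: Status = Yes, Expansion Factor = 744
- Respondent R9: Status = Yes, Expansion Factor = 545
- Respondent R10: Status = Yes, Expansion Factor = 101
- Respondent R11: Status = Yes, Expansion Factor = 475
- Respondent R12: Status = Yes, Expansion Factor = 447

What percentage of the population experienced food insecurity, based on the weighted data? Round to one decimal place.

76.5

Sum of weights for 'Yes' = 229 + 475 + 615 + 757 + 744 + 545 + 101 + 475 + 447 = 4388
Total weight = 455 + 676 + 229 + 475 + 217 + 615 + 757 + 744 + 545 + 101 + 475 + 447 = 5736
Weighted proportion = 4388 / 5736 = 0.76499303 → 76.499303%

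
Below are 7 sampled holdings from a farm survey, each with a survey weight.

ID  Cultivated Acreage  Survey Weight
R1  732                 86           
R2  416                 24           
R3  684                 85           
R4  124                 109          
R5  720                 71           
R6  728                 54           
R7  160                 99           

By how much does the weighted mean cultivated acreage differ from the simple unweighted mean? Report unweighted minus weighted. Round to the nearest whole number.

34

Unweighted sum = 3564
Unweighted mean = 3564 / 7 = 509.14286
Weighted sum = 732×86 + 416×24 + 684×85 + 124×109 + 720×71 + 728×54 + 160×99
  = 62952 + 9984 + 58140 + 13516 + 51120 + 39312 + 15840 = 250864
Sum of weights = 86 + 24 + 85 + 109 + 71 + 54 + 99 = 528
Weighted mean = 250864 / 528 = 475.12121
Difference (unweighted minus weighted) = 34.021645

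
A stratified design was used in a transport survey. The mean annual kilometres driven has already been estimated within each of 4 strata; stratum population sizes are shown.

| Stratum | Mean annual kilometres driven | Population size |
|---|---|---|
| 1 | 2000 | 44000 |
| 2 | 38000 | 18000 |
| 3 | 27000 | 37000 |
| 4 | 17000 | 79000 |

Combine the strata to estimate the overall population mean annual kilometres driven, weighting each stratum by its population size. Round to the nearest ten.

Σ Nₕ·x̄ₕ = 3114000000
Σ Nₕ = 44000 + 18000 + 37000 + 79000 = 178000
Overall mean = 3114000000 / 178000 = 17494.382

17490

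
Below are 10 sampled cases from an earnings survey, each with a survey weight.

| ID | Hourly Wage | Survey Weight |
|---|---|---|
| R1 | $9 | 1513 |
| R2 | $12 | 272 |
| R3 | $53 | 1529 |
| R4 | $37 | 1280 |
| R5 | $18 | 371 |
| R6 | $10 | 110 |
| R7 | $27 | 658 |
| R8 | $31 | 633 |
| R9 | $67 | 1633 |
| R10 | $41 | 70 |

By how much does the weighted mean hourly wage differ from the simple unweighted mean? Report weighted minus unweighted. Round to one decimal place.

Unweighted sum = 9 + 12 + 53 + 37 + 18 + 10 + 27 + 31 + 67 + 41 = 305
Unweighted mean = 305 / 10 = 30.5
Weighted sum = 9×1513 + 12×272 + 53×1529 + 37×1280 + 18×371 + 10×110 + 27×658 + 31×633 + 67×1633 + 41×70
  = 13617 + 3264 + 81037 + 47360 + 6678 + 1100 + 17766 + 19623 + 109411 + 2870 = 302726
Sum of weights = 1513 + 272 + 1529 + 1280 + 371 + 110 + 658 + 633 + 1633 + 70 = 8069
Weighted mean = 302726 / 8069 = 37.517164
Difference (weighted minus unweighted) = 7.0171645

7.0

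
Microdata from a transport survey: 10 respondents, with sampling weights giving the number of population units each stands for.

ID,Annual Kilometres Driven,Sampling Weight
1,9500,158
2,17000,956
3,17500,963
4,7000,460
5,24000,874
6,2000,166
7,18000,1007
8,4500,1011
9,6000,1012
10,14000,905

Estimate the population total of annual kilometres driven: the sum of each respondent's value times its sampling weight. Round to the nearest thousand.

100551000

Weighted total = 9500×158 + 17000×956 + 17500×963 + 7000×460 + 24000×874 + 2000×166 + 18000×1007 + 4500×1011 + 6000×1012 + 14000×905
  = 1501000 + 16252000 + 16852500 + 3220000 + 20976000 + 332000 + 18126000 + 4549500 + 6072000 + 12670000 = 100551000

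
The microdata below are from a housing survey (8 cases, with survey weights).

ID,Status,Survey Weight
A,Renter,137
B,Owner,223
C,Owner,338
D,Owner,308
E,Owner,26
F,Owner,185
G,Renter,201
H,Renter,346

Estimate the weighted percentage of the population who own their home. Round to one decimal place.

61.2

Sum of weights for 'Owner' = 223 + 338 + 308 + 26 + 185 = 1080
Total weight = 137 + 223 + 338 + 308 + 26 + 185 + 201 + 346 = 1764
Weighted proportion = 1080 / 1764 = 0.6122449 → 61.22449%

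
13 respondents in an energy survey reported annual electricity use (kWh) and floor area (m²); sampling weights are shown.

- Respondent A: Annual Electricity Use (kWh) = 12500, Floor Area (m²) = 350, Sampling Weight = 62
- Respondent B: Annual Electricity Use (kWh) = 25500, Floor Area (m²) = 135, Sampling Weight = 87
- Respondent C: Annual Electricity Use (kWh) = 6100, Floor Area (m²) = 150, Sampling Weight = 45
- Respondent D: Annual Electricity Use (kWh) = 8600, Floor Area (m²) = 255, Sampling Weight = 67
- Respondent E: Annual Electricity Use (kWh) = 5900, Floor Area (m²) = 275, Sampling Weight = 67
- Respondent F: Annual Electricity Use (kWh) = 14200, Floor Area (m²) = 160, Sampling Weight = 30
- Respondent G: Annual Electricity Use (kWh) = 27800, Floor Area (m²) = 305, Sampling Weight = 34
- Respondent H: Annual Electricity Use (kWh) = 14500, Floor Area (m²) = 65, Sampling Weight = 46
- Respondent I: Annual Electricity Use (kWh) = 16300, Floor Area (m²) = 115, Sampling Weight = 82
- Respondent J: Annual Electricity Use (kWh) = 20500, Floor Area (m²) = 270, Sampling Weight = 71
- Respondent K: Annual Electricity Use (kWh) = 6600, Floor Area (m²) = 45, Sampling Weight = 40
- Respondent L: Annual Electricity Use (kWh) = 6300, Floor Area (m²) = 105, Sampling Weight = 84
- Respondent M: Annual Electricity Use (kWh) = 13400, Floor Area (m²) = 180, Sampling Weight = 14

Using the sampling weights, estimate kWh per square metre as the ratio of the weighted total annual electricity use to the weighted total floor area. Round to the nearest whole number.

Σ wᵢ·y = 10050600
Σ wᵢ·x = 135605
Ratio = 10050600 / 135605 = 74.116736

74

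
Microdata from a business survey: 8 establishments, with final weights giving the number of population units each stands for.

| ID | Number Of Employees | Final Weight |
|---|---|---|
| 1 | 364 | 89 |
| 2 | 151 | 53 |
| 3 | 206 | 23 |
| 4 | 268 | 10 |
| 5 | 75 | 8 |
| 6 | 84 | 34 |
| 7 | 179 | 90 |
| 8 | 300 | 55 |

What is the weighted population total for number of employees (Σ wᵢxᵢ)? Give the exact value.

Weighted total = 83883

83883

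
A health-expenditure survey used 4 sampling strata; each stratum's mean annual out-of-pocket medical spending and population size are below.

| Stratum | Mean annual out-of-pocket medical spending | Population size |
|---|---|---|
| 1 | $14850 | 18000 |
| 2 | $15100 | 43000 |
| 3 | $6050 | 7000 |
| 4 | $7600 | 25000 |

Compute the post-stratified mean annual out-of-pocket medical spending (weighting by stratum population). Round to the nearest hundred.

Σ Nₕ·x̄ₕ = 14850×18000 + 15100×43000 + 6050×7000 + 7600×25000
  = 267300000 + 649300000 + 42350000 + 190000000 = 1148950000
Σ Nₕ = 18000 + 43000 + 7000 + 25000 = 93000
Overall mean = 1148950000 / 93000 = 12354.301

12400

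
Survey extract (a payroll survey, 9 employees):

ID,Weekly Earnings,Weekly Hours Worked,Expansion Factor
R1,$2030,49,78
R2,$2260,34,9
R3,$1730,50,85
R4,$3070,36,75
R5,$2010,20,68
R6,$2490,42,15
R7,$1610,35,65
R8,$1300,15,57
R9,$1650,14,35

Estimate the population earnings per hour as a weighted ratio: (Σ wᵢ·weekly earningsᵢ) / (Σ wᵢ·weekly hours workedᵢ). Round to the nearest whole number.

58

Σ wᵢ·y = 2030×78 + 2260×9 + 1730×85 + 3070×75 + 2010×68 + 2490×15 + 1610×65 + 1300×57 + 1650×35
  = 158340 + 20340 + 147050 + 230250 + 136680 + 37350 + 104650 + 74100 + 57750 = 966510
Σ wᵢ·x = 16688
Ratio = 966510 / 16688 = 57.916467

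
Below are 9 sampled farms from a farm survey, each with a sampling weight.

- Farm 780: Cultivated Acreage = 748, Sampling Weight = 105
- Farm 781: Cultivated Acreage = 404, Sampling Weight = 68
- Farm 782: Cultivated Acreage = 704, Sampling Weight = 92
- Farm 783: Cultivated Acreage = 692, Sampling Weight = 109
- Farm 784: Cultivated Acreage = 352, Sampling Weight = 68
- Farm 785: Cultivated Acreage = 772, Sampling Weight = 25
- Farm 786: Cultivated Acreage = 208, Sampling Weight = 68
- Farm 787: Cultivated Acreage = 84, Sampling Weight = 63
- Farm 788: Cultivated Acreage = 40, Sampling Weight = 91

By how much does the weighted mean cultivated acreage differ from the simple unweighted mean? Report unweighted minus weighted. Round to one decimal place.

Unweighted sum = 4004
Unweighted mean = 4004 / 9 = 444.88889
Weighted sum = 748×105 + 404×68 + 704×92 + 692×109 + 352×68 + 772×25 + 208×68 + 84×63 + 40×91
  = 78540 + 27472 + 64768 + 75428 + 23936 + 19300 + 14144 + 5292 + 3640 = 312520
Sum of weights = 105 + 68 + 92 + 109 + 68 + 25 + 68 + 63 + 91 = 689
Weighted mean = 312520 / 689 = 453.58491
Difference (unweighted minus weighted) = -8.6960168

-8.7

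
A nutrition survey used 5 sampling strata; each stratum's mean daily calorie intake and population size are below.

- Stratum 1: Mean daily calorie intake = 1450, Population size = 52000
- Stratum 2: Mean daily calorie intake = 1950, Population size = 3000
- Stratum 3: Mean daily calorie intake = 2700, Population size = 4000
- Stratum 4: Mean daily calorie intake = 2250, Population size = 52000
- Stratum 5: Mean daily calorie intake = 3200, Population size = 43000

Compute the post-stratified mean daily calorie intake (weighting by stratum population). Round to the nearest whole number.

2251

Σ Nₕ·x̄ₕ = 1450×52000 + 1950×3000 + 2700×4000 + 2250×52000 + 3200×43000
  = 75400000 + 5850000 + 10800000 + 117000000 + 137600000 = 346650000
Σ Nₕ = 154000
Overall mean = 346650000 / 154000 = 2250.974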